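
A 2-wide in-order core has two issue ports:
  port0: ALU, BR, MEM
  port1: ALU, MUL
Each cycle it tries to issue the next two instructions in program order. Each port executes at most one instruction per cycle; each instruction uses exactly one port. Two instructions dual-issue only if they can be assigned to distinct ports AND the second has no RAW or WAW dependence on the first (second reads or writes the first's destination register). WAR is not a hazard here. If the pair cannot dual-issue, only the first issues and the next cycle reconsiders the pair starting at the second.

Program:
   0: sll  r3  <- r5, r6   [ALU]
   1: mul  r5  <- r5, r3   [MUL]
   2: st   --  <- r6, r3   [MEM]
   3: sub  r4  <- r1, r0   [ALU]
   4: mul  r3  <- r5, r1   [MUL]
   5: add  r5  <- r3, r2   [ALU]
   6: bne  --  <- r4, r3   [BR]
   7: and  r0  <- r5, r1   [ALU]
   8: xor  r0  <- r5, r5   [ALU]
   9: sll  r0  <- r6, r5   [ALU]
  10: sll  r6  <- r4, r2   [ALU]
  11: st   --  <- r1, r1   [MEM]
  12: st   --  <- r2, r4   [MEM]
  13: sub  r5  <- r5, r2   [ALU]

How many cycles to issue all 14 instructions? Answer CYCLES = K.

c0: i0 sll.ALU  RAW r3
c1: i1&i2 mul.MUL/st.MEM  2-wide
c2: i3&i4 sub.ALU/mul.MUL  2-wide
c3: i5&i6 add.ALU/bne.BR  2-wide
c4: i7 and.ALU  WAW r0
c5: i8 xor.ALU  WAW r0
c6: i9&i10 sll.ALU/sll.ALU  2-wide
c7: i11 st.MEM  no-port MEM/MEM
c8: i12&i13 st.MEM/sub.ALU  2-wide

CYCLES = 9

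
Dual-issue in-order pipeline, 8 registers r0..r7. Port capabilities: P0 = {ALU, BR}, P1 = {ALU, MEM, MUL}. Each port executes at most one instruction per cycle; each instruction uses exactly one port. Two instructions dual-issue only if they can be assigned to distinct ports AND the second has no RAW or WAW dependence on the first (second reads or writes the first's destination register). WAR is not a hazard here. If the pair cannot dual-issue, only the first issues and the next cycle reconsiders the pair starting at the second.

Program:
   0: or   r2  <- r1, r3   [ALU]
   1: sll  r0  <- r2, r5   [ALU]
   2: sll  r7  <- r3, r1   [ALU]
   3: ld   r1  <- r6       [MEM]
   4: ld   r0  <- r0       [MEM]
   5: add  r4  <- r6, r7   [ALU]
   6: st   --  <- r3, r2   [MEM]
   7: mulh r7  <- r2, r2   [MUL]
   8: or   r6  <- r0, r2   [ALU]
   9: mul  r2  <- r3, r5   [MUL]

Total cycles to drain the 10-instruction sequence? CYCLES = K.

0. or.ALU @i0  | RAW r2
1. sll.ALU/sll.ALU @i1&i2  | pair
2. ld.MEM @i3  | no-port MEM/MEM
3. ld.MEM/add.ALU @i4&i5  | pair
4. st.MEM @i6  | no-port MEM/MUL
5. mulh.MUL/or.ALU @i7&i8  | pair
6. mul.MUL @i9  | tail

CYCLES = 7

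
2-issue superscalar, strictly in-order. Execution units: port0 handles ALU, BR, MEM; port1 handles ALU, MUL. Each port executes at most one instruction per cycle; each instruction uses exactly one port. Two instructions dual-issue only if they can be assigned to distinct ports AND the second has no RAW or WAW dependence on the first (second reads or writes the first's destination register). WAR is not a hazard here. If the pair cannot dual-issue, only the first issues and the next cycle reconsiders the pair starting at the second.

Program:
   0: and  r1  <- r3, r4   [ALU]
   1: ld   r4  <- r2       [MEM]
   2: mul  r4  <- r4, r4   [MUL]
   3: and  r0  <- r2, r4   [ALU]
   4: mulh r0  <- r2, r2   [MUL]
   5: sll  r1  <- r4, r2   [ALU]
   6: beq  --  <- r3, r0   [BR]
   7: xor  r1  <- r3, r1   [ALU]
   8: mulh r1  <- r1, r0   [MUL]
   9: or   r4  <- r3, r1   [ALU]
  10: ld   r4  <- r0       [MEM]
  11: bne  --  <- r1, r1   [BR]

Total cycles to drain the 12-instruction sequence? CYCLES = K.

CYCLES = 9

#0 head=0: and;ld i0&i1 pair
#1 head=2: mul i2 RAW r4
#2 head=3: and i3 WAW r0
#3 head=4: mulh;sll i4&i5 pair
#4 head=6: beq;xor i6&i7 pair
#5 head=8: mulh i8 RAW r1
#6 head=9: or i9 WAW r4
#7 head=10: ld i10 no-port MEM/BR
#8 head=11: bne i11 tail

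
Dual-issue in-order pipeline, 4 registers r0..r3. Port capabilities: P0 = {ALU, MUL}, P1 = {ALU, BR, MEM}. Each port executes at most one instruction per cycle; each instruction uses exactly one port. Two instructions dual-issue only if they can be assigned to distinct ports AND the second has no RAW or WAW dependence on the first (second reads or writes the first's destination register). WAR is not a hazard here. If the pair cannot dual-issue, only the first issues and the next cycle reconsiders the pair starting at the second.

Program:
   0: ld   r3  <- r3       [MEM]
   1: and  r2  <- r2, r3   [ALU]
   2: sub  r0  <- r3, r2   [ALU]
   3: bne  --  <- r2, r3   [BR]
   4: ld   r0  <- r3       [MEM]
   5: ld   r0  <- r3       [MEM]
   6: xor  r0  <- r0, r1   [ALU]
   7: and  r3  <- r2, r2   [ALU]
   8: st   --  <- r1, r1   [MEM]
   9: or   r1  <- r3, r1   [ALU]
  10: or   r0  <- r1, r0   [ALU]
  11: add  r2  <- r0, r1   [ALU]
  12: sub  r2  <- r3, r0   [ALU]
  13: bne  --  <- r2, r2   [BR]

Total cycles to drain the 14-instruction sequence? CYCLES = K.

[0] i0  ld  -- RAW r3
[1] i1  and  -- RAW r2
[2] i2/i3  sub/bne  -- 2-wide
[3] i4  ld  -- no-port MEM/MEM
[4] i5  ld  -- RAW+WAW r0
[5] i6/i7  xor/and  -- 2-wide
[6] i8/i9  st/or  -- 2-wide
[7] i10  or  -- RAW r0
[8] i11  add  -- WAW r2
[9] i12  sub  -- RAW r2
[10] i13  bne  -- tail

CYCLES = 11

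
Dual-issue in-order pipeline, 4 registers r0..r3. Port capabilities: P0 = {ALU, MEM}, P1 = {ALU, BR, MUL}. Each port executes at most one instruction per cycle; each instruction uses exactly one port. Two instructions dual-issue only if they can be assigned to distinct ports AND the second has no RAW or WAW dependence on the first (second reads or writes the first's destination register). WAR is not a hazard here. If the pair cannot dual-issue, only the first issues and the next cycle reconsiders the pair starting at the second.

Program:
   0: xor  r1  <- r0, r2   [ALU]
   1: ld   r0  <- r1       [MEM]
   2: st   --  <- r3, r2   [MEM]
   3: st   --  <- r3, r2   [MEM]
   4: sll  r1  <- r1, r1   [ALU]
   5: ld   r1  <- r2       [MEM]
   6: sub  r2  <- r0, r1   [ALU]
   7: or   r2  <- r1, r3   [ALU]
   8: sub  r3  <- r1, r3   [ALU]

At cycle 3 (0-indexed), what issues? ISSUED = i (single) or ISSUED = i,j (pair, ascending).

ISSUED = 3,4

#0 head=0: xor i0 RAW r1
#1 head=1: ld i1 no-port MEM/MEM
#2 head=2: st i2 no-port MEM/MEM
#3 head=3: st;sll i3+i4 dual
#4 head=5: ld i5 RAW r1
#5 head=6: sub i6 WAW r2
#6 head=7: or;sub i7+i8 dual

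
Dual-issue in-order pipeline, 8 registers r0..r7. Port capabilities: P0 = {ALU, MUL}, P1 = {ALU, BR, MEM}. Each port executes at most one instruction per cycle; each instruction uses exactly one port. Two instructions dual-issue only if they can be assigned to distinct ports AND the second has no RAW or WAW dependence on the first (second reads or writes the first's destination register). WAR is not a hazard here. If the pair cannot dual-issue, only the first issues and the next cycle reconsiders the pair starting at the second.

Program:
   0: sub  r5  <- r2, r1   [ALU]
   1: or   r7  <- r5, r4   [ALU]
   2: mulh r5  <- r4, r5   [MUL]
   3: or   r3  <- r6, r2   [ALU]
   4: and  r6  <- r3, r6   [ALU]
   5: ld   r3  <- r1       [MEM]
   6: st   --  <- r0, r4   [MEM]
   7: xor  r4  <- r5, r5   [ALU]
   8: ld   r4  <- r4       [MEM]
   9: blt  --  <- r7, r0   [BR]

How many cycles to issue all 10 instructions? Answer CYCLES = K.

CYCLES = 7

t=0 i0:sub.ALU ; RAW r5
t=1 i1&i2:or.ALU mulh.MUL ; pair
t=2 i3:or.ALU ; RAW r3
t=3 i4&i5:and.ALU ld.MEM ; pair
t=4 i6&i7:st.MEM xor.ALU ; pair
t=5 i8:ld.MEM ; no-port MEM/BR
t=6 i9:blt.BR ; tail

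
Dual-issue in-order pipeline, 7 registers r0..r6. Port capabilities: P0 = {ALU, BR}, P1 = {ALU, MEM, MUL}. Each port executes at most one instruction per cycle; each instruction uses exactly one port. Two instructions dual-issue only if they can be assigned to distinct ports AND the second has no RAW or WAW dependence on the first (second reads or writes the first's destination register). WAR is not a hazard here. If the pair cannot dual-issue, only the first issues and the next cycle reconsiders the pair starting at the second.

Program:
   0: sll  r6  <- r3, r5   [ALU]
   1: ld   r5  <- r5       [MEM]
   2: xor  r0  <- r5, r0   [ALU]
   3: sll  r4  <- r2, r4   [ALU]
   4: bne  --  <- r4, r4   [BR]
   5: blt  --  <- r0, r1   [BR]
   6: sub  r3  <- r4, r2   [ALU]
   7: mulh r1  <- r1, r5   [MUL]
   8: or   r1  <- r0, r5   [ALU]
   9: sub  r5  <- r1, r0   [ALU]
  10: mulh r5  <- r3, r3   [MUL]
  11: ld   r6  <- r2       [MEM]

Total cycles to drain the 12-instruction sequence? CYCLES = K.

CYCLES = 9

#0 head=0: sll.ALU;ld.MEM i0+i1 pair
#1 head=2: xor.ALU;sll.ALU i2+i3 pair
#2 head=4: bne.BR i4 no-port BR/BR
#3 head=5: blt.BR;sub.ALU i5+i6 pair
#4 head=7: mulh.MUL i7 WAW r1
#5 head=8: or.ALU i8 RAW r1
#6 head=9: sub.ALU i9 WAW r5
#7 head=10: mulh.MUL i10 no-port MUL/MEM
#8 head=11: ld.MEM i11 tail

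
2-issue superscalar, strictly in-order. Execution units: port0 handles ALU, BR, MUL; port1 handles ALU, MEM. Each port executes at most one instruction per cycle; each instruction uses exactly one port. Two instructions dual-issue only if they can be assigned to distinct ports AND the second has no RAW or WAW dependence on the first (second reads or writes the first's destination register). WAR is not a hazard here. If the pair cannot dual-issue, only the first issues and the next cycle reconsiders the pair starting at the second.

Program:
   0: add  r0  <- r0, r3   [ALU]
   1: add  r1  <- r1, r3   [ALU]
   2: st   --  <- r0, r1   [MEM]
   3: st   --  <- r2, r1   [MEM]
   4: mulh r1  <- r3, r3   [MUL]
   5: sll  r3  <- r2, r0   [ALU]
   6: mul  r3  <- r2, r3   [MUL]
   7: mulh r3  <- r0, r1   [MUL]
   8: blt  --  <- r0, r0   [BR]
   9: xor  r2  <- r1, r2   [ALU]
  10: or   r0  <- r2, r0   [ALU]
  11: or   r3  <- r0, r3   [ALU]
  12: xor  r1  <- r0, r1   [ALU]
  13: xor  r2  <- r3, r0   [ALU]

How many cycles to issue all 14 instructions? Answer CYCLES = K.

[0] i0&i1  add.ALU add.ALU  -- dual
[1] i2  st.MEM  -- no-port MEM/MEM
[2] i3&i4  st.MEM mulh.MUL  -- dual
[3] i5  sll.ALU  -- RAW+WAW r3
[4] i6  mul.MUL  -- no-port MUL/MUL
[5] i7  mulh.MUL  -- no-port MUL/BR
[6] i8&i9  blt.BR xor.ALU  -- dual
[7] i10  or.ALU  -- RAW r0
[8] i11&i12  or.ALU xor.ALU  -- dual
[9] i13  xor.ALU  -- tail

CYCLES = 10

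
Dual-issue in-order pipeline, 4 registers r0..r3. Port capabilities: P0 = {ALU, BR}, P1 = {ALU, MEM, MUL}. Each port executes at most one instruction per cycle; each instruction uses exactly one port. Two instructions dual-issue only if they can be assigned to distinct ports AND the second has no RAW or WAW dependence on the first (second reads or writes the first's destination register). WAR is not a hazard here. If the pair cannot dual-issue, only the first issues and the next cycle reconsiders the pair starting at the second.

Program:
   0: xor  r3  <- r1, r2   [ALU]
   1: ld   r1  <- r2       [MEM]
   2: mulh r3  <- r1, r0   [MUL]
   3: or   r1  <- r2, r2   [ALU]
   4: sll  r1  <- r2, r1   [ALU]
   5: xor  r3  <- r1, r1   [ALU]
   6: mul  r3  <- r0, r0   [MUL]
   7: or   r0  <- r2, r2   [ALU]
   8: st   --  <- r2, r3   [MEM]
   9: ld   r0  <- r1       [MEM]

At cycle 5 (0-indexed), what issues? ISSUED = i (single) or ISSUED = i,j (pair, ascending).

ISSUED = 8

0. xor+ld @i0&i1  | pair
1. mulh+or @i2&i3  | pair
2. sll @i4  | RAW r1
3. xor @i5  | WAW r3
4. mul+or @i6&i7  | pair
5. st @i8  | no-port MEM/MEM
6. ld @i9  | tail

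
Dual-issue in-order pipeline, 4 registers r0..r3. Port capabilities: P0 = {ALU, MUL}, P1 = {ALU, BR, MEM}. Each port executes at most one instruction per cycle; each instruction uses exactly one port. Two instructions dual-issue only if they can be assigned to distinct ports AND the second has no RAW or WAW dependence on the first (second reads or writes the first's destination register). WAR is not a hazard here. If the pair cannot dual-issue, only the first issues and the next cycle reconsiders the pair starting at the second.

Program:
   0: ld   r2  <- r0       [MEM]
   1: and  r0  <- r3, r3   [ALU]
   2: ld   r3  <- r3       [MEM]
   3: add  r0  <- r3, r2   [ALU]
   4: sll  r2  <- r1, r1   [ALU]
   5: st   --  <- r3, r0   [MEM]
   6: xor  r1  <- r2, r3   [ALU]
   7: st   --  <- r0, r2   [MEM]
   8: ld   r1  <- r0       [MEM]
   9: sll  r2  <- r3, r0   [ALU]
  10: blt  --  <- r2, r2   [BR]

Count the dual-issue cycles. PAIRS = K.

PAIRS = 4

t=0 i0,i1:ld/and ; pair
t=1 i2:ld ; RAW r3
t=2 i3,i4:add/sll ; pair
t=3 i5,i6:st/xor ; pair
t=4 i7:st ; no-port MEM/MEM
t=5 i8,i9:ld/sll ; pair
t=6 i10:blt ; tail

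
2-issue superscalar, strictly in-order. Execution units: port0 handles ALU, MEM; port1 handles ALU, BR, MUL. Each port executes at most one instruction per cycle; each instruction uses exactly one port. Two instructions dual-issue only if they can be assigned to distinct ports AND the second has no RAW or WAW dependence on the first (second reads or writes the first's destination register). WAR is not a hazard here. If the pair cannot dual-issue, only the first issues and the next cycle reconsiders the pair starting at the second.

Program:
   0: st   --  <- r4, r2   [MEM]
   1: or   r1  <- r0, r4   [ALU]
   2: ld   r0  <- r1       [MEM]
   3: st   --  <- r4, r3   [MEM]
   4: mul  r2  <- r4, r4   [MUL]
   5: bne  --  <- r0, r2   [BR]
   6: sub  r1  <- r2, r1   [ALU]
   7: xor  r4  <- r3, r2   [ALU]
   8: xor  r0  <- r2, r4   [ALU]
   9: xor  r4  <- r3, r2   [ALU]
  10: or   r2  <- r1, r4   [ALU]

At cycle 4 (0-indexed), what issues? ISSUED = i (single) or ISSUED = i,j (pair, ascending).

0. st/or @i0,i1  | dual
1. ld @i2  | no-port MEM/MEM
2. st/mul @i3,i4  | dual
3. bne/sub @i5,i6  | dual
4. xor @i7  | RAW r4
5. xor/xor @i8,i9  | dual
6. or @i10  | tail

ISSUED = 7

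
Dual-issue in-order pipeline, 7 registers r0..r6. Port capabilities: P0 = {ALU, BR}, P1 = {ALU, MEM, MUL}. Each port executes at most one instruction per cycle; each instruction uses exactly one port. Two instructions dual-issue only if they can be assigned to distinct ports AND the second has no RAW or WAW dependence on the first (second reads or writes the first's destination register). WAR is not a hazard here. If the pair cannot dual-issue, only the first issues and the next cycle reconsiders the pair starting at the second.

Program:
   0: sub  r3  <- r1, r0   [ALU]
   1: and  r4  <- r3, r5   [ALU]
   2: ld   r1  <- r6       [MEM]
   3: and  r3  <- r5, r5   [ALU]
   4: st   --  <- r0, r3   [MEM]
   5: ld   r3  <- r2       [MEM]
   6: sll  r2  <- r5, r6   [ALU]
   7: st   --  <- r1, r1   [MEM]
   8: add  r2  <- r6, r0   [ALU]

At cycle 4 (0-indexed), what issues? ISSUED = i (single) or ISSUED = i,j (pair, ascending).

ISSUED = 5,6

[0] i0  sub.ALU  -- RAW r3
[1] i1+i2  and.ALU ld.MEM  -- 2-wide
[2] i3  and.ALU  -- RAW r3
[3] i4  st.MEM  -- no-port MEM/MEM
[4] i5+i6  ld.MEM sll.ALU  -- 2-wide
[5] i7+i8  st.MEM add.ALU  -- 2-wide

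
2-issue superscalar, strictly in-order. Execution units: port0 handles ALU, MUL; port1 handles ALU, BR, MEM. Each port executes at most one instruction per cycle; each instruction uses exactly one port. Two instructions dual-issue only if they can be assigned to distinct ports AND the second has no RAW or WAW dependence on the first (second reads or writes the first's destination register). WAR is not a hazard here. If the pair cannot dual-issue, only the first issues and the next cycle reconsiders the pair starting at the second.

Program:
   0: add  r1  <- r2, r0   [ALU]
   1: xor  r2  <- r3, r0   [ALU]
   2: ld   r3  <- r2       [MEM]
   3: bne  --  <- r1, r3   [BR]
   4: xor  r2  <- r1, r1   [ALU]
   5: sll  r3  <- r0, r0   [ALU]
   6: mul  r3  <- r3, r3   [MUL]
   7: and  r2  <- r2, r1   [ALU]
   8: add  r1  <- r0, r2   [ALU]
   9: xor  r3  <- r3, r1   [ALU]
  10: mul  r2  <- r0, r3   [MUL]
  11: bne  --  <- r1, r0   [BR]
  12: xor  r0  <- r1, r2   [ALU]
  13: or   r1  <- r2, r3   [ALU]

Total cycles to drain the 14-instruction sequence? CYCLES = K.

CYCLES = 9

#0 head=0: add.ALU xor.ALU i0/i1 pair
#1 head=2: ld.MEM i2 no-port MEM/BR
#2 head=3: bne.BR xor.ALU i3/i4 pair
#3 head=5: sll.ALU i5 RAW+WAW r3
#4 head=6: mul.MUL and.ALU i6/i7 pair
#5 head=8: add.ALU i8 RAW r1
#6 head=9: xor.ALU i9 RAW r3
#7 head=10: mul.MUL bne.BR i10/i11 pair
#8 head=12: xor.ALU or.ALU i12/i13 pair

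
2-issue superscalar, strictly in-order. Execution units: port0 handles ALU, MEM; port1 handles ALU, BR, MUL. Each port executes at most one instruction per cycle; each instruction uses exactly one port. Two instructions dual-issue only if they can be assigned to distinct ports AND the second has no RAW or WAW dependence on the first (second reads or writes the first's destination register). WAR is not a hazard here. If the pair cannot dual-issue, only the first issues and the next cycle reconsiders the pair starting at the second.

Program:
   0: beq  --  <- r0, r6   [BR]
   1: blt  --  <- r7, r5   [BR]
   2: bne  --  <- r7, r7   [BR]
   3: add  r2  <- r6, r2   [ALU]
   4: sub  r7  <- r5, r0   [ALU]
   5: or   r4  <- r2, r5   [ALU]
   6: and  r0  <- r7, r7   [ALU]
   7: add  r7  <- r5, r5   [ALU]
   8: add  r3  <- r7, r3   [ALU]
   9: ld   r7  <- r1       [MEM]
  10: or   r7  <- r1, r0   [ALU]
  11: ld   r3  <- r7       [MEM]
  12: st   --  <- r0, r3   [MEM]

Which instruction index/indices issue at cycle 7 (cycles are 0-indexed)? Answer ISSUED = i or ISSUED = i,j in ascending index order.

ISSUED = 11

  cy0 -> i0 (beq) no-port BR/BR
  cy1 -> i1 (blt) no-port BR/BR
  cy2 -> i2&i3 (bne+add) pair
  cy3 -> i4&i5 (sub+or) pair
  cy4 -> i6&i7 (and+add) pair
  cy5 -> i8&i9 (add+ld) pair
  cy6 -> i10 (or) RAW r7
  cy7 -> i11 (ld) no-port MEM/MEM
  cy8 -> i12 (st) tail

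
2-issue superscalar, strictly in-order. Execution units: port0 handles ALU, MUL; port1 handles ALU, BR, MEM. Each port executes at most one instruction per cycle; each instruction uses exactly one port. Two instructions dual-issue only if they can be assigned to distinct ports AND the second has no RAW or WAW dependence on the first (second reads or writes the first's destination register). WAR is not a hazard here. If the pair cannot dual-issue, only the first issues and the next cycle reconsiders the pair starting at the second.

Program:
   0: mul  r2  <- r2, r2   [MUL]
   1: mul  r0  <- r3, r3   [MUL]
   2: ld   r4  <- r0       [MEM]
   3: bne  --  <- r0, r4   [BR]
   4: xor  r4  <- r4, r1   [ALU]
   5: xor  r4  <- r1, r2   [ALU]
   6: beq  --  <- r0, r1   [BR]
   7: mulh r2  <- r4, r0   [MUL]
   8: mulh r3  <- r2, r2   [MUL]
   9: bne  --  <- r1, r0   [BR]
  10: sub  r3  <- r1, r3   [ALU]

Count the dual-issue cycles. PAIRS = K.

PAIRS = 3

[0] i0  mul  -- no-port MUL/MUL
[1] i1  mul  -- RAW r0
[2] i2  ld  -- no-port MEM/BR
[3] i3,i4  bne;xor  -- pair
[4] i5,i6  xor;beq  -- pair
[5] i7  mulh  -- no-port MUL/MUL
[6] i8,i9  mulh;bne  -- pair
[7] i10  sub  -- tail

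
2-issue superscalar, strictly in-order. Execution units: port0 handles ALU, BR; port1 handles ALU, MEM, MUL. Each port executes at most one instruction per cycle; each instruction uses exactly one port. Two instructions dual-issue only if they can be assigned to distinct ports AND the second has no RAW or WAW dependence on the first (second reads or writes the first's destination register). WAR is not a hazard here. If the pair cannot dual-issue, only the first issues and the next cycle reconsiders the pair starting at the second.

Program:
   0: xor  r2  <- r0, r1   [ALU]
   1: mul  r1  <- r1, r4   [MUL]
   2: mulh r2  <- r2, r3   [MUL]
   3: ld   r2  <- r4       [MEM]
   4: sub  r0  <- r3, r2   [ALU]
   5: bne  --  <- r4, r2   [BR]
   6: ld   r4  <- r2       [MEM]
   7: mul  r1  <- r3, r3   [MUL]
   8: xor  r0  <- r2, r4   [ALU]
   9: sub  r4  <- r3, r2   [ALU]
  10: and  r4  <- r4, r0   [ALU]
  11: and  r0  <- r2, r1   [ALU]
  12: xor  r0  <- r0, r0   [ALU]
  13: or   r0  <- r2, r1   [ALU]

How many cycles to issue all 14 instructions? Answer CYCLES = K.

CYCLES = 10

[0] i0/i1  xor.ALU mul.MUL  -- pair
[1] i2  mulh.MUL  -- no-port MUL/MEM
[2] i3  ld.MEM  -- RAW r2
[3] i4/i5  sub.ALU bne.BR  -- pair
[4] i6  ld.MEM  -- no-port MEM/MUL
[5] i7/i8  mul.MUL xor.ALU  -- pair
[6] i9  sub.ALU  -- RAW+WAW r4
[7] i10/i11  and.ALU and.ALU  -- pair
[8] i12  xor.ALU  -- WAW r0
[9] i13  or.ALU  -- tail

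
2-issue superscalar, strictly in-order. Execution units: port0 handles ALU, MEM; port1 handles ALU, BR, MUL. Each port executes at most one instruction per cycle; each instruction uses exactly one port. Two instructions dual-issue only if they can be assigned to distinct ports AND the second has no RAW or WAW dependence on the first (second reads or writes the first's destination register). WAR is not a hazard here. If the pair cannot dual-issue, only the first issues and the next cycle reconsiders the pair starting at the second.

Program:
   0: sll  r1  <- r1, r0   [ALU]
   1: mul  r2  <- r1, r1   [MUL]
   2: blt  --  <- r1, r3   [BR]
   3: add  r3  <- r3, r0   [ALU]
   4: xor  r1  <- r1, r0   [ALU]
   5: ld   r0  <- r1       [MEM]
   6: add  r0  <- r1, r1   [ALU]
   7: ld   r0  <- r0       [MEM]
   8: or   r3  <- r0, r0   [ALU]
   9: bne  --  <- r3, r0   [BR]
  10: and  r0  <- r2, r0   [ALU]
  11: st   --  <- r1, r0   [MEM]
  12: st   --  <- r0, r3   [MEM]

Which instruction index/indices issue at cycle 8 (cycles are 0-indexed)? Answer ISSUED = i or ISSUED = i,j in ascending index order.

[0] i0  sll.ALU  -- RAW r1
[1] i1  mul.MUL  -- no-port MUL/BR
[2] i2+i3  blt.BR;add.ALU  -- dual
[3] i4  xor.ALU  -- RAW r1
[4] i5  ld.MEM  -- WAW r0
[5] i6  add.ALU  -- RAW+WAW r0
[6] i7  ld.MEM  -- RAW r0
[7] i8  or.ALU  -- RAW r3
[8] i9+i10  bne.BR;and.ALU  -- dual
[9] i11  st.MEM  -- no-port MEM/MEM
[10] i12  st.MEM  -- tail

ISSUED = 9,10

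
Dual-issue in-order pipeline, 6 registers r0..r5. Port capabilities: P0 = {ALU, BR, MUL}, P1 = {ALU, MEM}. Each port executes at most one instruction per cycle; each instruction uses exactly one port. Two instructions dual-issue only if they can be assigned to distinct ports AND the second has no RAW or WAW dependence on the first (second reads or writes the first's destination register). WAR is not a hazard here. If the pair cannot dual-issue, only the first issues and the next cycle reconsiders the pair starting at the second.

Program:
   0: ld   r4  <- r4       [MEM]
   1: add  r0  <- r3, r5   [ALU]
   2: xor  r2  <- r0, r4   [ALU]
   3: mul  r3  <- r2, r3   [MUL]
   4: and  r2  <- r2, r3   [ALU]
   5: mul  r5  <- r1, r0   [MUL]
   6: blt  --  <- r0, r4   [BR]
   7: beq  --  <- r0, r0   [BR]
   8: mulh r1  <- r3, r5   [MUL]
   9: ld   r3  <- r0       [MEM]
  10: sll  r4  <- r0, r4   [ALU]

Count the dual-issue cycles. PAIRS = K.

PAIRS = 3

  cy0 -> i0/i1 (ld.MEM add.ALU) pair
  cy1 -> i2 (xor.ALU) RAW r2
  cy2 -> i3 (mul.MUL) RAW r3
  cy3 -> i4/i5 (and.ALU mul.MUL) pair
  cy4 -> i6 (blt.BR) no-port BR/BR
  cy5 -> i7 (beq.BR) no-port BR/MUL
  cy6 -> i8/i9 (mulh.MUL ld.MEM) pair
  cy7 -> i10 (sll.ALU) tail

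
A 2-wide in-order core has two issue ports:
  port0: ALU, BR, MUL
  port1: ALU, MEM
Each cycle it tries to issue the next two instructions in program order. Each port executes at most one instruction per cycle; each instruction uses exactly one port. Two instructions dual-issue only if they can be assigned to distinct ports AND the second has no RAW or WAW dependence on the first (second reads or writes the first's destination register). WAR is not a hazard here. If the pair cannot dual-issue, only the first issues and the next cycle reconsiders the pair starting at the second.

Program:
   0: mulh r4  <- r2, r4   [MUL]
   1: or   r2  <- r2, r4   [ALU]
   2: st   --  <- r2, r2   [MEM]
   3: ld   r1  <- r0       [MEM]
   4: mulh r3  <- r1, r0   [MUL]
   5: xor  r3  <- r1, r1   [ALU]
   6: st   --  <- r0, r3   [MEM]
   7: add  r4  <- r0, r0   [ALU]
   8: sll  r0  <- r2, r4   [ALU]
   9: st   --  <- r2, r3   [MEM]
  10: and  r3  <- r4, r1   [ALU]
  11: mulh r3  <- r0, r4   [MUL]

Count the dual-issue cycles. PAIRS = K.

PAIRS = 2

t=0 i0:mulh.MUL ; RAW r4
t=1 i1:or.ALU ; RAW r2
t=2 i2:st.MEM ; no-port MEM/MEM
t=3 i3:ld.MEM ; RAW r1
t=4 i4:mulh.MUL ; WAW r3
t=5 i5:xor.ALU ; RAW r3
t=6 i6,i7:st.MEM/add.ALU ; 2-wide
t=7 i8,i9:sll.ALU/st.MEM ; 2-wide
t=8 i10:and.ALU ; WAW r3
t=9 i11:mulh.MUL ; tail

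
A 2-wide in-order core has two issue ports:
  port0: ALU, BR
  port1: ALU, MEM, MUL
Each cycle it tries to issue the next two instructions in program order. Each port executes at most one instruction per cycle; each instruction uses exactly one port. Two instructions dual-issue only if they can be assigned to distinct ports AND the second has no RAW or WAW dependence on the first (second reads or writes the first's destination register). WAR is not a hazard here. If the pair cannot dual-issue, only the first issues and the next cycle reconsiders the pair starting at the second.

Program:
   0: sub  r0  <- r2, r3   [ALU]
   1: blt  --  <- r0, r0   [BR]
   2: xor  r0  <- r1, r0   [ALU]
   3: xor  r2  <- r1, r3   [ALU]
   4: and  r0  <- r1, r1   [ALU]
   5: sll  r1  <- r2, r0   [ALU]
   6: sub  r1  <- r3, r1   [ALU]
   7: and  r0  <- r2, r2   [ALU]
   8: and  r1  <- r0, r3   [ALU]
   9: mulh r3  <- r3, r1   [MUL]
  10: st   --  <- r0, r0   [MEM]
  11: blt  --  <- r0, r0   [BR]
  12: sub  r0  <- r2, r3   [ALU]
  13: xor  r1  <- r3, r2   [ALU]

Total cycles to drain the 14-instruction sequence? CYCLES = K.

CYCLES = 9

  cy0 -> i0 (sub.ALU) RAW r0
  cy1 -> i1,i2 (blt.BR;xor.ALU) pair
  cy2 -> i3,i4 (xor.ALU;and.ALU) pair
  cy3 -> i5 (sll.ALU) RAW+WAW r1
  cy4 -> i6,i7 (sub.ALU;and.ALU) pair
  cy5 -> i8 (and.ALU) RAW r1
  cy6 -> i9 (mulh.MUL) no-port MUL/MEM
  cy7 -> i10,i11 (st.MEM;blt.BR) pair
  cy8 -> i12,i13 (sub.ALU;xor.ALU) pair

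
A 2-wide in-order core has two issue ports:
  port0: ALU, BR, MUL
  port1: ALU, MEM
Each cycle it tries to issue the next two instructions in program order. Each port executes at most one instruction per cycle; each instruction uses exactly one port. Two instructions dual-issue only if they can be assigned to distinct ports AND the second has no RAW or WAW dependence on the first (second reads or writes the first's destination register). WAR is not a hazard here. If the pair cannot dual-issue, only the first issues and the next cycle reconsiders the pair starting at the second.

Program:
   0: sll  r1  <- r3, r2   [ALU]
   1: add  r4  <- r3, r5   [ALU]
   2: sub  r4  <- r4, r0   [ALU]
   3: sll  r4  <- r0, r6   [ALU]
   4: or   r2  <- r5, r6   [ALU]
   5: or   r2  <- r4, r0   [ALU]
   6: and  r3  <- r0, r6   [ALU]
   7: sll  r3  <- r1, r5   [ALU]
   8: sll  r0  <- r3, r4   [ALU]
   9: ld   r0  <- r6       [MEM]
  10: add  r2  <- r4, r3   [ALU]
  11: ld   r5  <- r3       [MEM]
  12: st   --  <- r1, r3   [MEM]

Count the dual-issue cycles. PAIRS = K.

PAIRS = 4

t=0 i0+i1:sll add ; 2-wide
t=1 i2:sub ; WAW r4
t=2 i3+i4:sll or ; 2-wide
t=3 i5+i6:or and ; 2-wide
t=4 i7:sll ; RAW r3
t=5 i8:sll ; WAW r0
t=6 i9+i10:ld add ; 2-wide
t=7 i11:ld ; no-port MEM/MEM
t=8 i12:st ; tail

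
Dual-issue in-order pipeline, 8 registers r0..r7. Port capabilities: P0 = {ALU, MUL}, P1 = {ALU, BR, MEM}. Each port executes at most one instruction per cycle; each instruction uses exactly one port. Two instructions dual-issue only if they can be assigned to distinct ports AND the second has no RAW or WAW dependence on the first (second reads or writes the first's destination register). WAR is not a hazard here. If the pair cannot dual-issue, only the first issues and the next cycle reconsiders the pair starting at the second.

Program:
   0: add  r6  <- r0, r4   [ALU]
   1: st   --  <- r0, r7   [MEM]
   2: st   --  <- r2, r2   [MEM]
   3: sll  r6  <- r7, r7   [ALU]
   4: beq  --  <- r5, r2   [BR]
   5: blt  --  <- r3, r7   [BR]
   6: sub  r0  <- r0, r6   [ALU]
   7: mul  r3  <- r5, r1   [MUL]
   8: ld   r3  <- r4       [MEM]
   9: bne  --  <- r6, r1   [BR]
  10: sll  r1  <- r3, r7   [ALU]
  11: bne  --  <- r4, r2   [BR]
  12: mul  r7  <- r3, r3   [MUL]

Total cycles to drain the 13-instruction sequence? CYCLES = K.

CYCLES = 8

c0: i0+i1 add.ALU;st.MEM  dual
c1: i2+i3 st.MEM;sll.ALU  dual
c2: i4 beq.BR  no-port BR/BR
c3: i5+i6 blt.BR;sub.ALU  dual
c4: i7 mul.MUL  WAW r3
c5: i8 ld.MEM  no-port MEM/BR
c6: i9+i10 bne.BR;sll.ALU  dual
c7: i11+i12 bne.BR;mul.MUL  dual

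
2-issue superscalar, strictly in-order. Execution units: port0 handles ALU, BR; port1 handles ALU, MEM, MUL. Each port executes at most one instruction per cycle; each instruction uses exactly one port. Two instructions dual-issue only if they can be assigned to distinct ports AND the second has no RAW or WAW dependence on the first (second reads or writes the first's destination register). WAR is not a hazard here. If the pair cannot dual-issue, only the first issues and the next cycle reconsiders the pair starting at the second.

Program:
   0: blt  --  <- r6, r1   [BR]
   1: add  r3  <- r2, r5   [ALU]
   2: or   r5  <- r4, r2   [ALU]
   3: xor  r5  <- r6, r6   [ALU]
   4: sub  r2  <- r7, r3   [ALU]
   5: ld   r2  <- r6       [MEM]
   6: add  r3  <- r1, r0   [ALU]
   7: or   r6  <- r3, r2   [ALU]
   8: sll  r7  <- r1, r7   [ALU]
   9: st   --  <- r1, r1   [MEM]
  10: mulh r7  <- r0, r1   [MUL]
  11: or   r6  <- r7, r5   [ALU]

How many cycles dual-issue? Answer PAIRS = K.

PAIRS = 4

t=0 i0,i1:blt+add ; 2-wide
t=1 i2:or ; WAW r5
t=2 i3,i4:xor+sub ; 2-wide
t=3 i5,i6:ld+add ; 2-wide
t=4 i7,i8:or+sll ; 2-wide
t=5 i9:st ; no-port MEM/MUL
t=6 i10:mulh ; RAW r7
t=7 i11:or ; tail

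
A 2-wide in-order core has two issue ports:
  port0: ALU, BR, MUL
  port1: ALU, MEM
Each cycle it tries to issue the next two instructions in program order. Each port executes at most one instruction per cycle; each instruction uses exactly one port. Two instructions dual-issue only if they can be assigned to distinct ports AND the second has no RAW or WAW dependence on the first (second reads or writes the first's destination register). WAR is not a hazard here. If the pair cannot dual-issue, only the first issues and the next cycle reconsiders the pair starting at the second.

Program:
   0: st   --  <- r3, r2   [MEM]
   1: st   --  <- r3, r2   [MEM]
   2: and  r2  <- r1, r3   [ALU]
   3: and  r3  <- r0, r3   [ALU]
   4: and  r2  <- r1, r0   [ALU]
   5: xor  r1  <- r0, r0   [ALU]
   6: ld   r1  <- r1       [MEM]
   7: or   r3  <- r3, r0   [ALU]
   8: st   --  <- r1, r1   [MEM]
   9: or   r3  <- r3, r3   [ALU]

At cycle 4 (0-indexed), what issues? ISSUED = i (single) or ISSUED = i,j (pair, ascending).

ISSUED = 6,7

#0 head=0: st.MEM i0 no-port MEM/MEM
#1 head=1: st.MEM+and.ALU i1/i2 pair
#2 head=3: and.ALU+and.ALU i3/i4 pair
#3 head=5: xor.ALU i5 RAW+WAW r1
#4 head=6: ld.MEM+or.ALU i6/i7 pair
#5 head=8: st.MEM+or.ALU i8/i9 pair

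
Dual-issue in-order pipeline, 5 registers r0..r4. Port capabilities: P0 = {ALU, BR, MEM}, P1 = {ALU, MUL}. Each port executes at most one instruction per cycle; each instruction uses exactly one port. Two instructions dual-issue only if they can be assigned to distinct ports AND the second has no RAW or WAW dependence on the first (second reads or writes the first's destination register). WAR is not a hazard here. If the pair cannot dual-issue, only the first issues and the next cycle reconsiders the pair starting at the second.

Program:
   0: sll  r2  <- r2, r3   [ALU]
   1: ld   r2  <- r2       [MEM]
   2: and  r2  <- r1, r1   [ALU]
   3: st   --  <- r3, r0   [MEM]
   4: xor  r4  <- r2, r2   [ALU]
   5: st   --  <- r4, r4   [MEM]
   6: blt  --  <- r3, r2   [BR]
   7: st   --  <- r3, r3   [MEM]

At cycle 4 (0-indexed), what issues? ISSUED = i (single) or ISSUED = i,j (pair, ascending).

ISSUED = 5

t=0 i0:sll ; RAW+WAW r2
t=1 i1:ld ; WAW r2
t=2 i2,i3:and+st ; dual
t=3 i4:xor ; RAW r4
t=4 i5:st ; no-port MEM/BR
t=5 i6:blt ; no-port BR/MEM
t=6 i7:st ; tail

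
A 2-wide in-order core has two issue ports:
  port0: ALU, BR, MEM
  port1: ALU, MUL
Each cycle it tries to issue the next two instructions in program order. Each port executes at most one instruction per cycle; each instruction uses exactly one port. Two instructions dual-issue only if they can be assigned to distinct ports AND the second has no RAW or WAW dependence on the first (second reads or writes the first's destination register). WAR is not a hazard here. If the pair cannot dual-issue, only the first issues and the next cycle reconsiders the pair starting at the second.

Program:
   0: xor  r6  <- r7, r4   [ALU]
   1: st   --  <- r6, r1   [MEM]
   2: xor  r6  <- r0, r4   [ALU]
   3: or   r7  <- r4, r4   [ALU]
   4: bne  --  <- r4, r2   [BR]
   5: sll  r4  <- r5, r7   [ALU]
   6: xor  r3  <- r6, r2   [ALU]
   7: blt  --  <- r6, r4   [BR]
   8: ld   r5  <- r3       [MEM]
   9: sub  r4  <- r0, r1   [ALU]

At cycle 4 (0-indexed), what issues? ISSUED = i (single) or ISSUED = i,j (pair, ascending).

#0 head=0: xor i0 RAW r6
#1 head=1: st/xor i1&i2 pair
#2 head=3: or/bne i3&i4 pair
#3 head=5: sll/xor i5&i6 pair
#4 head=7: blt i7 no-port BR/MEM
#5 head=8: ld/sub i8&i9 pair

ISSUED = 7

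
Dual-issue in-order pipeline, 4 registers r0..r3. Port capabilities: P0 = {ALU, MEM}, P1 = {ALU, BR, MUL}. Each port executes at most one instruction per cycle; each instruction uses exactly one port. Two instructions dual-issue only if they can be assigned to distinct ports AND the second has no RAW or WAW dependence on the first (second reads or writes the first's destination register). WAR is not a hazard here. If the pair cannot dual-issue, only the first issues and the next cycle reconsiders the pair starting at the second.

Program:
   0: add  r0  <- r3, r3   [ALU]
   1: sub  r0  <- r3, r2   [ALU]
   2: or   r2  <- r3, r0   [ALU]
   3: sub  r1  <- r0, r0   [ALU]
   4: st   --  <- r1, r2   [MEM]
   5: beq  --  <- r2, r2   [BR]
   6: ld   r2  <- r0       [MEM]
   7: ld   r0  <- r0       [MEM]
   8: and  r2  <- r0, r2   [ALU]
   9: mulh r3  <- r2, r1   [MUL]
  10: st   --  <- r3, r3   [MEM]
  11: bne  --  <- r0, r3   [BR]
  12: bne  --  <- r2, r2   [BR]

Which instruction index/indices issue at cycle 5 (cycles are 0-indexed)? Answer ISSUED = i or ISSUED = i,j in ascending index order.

ISSUED = 7

t=0 i0:add ; WAW r0
t=1 i1:sub ; RAW r0
t=2 i2&i3:or;sub ; pair
t=3 i4&i5:st;beq ; pair
t=4 i6:ld ; no-port MEM/MEM
t=5 i7:ld ; RAW r0
t=6 i8:and ; RAW r2
t=7 i9:mulh ; RAW r3
t=8 i10&i11:st;bne ; pair
t=9 i12:bne ; tail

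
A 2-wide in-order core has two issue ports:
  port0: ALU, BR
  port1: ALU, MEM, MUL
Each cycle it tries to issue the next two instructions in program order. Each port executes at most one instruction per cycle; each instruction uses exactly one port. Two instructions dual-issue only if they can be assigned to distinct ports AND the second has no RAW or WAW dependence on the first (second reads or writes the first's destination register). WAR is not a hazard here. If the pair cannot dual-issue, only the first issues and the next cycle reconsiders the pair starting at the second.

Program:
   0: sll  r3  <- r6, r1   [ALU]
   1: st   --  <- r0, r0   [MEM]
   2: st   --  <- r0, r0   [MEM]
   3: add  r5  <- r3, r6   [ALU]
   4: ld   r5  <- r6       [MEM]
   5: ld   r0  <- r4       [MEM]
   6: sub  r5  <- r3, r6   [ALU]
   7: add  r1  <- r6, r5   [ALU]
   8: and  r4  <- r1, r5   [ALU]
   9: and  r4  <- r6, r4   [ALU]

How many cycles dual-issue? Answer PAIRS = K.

PAIRS = 3

[0] i0/i1  sll.ALU;st.MEM  -- dual
[1] i2/i3  st.MEM;add.ALU  -- dual
[2] i4  ld.MEM  -- no-port MEM/MEM
[3] i5/i6  ld.MEM;sub.ALU  -- dual
[4] i7  add.ALU  -- RAW r1
[5] i8  and.ALU  -- RAW+WAW r4
[6] i9  and.ALU  -- tail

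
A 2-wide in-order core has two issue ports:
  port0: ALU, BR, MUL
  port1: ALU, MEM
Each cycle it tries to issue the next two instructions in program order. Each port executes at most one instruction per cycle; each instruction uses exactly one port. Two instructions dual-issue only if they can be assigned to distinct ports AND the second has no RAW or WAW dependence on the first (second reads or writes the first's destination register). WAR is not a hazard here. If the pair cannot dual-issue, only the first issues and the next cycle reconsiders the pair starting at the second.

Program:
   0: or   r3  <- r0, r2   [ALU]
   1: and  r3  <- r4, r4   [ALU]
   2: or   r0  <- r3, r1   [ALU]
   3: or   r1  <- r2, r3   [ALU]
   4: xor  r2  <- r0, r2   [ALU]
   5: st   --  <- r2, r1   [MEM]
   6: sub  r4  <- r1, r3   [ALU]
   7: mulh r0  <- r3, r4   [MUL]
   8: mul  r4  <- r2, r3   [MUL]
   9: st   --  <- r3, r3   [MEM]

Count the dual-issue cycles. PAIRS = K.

c0: i0 or  WAW r3
c1: i1 and  RAW r3
c2: i2&i3 or+or  pair
c3: i4 xor  RAW r2
c4: i5&i6 st+sub  pair
c5: i7 mulh  no-port MUL/MUL
c6: i8&i9 mul+st  pair

PAIRS = 3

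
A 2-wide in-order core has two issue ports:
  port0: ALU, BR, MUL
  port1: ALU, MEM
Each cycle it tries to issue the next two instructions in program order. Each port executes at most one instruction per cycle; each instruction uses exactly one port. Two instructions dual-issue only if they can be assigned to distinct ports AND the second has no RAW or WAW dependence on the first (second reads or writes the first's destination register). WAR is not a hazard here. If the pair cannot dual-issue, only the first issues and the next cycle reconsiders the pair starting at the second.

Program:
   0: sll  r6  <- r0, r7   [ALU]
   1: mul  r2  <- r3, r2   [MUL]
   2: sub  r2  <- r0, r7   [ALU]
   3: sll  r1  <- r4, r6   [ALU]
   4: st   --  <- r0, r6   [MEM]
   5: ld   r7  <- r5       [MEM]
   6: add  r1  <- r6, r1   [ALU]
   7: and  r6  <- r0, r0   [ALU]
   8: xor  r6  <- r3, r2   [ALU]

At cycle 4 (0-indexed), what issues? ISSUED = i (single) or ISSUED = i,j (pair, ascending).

ISSUED = 7

0. sll.ALU mul.MUL @i0&i1  | pair
1. sub.ALU sll.ALU @i2&i3  | pair
2. st.MEM @i4  | no-port MEM/MEM
3. ld.MEM add.ALU @i5&i6  | pair
4. and.ALU @i7  | WAW r6
5. xor.ALU @i8  | tail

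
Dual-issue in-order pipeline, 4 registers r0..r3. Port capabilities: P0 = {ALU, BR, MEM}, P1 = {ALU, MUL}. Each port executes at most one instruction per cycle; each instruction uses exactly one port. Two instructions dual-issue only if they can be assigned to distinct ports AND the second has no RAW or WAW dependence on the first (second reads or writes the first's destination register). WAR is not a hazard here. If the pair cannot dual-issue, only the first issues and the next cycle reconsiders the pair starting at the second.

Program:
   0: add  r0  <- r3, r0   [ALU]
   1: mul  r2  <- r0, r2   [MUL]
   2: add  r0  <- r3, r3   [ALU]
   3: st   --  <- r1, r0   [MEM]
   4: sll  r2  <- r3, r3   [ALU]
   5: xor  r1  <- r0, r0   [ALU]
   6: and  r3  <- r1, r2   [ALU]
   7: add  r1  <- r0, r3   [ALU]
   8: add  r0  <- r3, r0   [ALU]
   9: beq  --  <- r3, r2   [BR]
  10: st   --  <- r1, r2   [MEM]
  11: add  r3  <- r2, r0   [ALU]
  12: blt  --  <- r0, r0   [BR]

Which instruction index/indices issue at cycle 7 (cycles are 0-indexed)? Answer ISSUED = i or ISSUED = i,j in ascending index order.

ISSUED = 10,11

t=0 i0:add ; RAW r0
t=1 i1&i2:mul+add ; pair
t=2 i3&i4:st+sll ; pair
t=3 i5:xor ; RAW r1
t=4 i6:and ; RAW r3
t=5 i7&i8:add+add ; pair
t=6 i9:beq ; no-port BR/MEM
t=7 i10&i11:st+add ; pair
t=8 i12:blt ; tail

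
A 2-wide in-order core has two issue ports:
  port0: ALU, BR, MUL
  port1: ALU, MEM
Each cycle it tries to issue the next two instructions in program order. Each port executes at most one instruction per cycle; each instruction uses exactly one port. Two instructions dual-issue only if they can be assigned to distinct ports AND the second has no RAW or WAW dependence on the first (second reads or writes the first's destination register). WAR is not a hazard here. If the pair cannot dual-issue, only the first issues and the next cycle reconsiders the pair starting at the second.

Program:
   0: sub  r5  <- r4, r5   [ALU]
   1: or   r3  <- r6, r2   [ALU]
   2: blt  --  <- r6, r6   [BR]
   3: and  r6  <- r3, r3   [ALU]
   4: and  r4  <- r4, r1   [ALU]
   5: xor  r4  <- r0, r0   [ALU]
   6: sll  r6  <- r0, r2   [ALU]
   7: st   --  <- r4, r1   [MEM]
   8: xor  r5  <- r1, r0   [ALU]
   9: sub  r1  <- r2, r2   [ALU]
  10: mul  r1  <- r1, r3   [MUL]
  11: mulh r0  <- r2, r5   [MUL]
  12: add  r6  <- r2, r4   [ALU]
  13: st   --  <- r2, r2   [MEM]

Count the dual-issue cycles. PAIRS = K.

PAIRS = 5

[0] i0+i1  sub.ALU;or.ALU  -- 2-wide
[1] i2+i3  blt.BR;and.ALU  -- 2-wide
[2] i4  and.ALU  -- WAW r4
[3] i5+i6  xor.ALU;sll.ALU  -- 2-wide
[4] i7+i8  st.MEM;xor.ALU  -- 2-wide
[5] i9  sub.ALU  -- RAW+WAW r1
[6] i10  mul.MUL  -- no-port MUL/MUL
[7] i11+i12  mulh.MUL;add.ALU  -- 2-wide
[8] i13  st.MEM  -- tail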